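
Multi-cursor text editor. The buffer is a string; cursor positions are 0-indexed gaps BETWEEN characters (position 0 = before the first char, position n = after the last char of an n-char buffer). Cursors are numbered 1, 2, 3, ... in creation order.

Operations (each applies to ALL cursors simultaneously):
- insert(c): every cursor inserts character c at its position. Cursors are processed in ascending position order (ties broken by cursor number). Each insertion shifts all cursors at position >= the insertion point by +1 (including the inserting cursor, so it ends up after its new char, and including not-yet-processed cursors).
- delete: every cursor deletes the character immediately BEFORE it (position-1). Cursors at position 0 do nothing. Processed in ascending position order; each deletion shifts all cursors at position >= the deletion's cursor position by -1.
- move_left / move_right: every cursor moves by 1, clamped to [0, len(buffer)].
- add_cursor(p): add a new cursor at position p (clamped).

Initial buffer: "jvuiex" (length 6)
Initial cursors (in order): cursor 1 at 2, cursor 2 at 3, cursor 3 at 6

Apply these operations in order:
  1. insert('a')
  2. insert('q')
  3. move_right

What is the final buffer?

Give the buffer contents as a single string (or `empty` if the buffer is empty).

Answer: jvaquaqiexaq

Derivation:
After op 1 (insert('a')): buffer="jvauaiexa" (len 9), cursors c1@3 c2@5 c3@9, authorship ..1.2...3
After op 2 (insert('q')): buffer="jvaquaqiexaq" (len 12), cursors c1@4 c2@7 c3@12, authorship ..11.22...33
After op 3 (move_right): buffer="jvaquaqiexaq" (len 12), cursors c1@5 c2@8 c3@12, authorship ..11.22...33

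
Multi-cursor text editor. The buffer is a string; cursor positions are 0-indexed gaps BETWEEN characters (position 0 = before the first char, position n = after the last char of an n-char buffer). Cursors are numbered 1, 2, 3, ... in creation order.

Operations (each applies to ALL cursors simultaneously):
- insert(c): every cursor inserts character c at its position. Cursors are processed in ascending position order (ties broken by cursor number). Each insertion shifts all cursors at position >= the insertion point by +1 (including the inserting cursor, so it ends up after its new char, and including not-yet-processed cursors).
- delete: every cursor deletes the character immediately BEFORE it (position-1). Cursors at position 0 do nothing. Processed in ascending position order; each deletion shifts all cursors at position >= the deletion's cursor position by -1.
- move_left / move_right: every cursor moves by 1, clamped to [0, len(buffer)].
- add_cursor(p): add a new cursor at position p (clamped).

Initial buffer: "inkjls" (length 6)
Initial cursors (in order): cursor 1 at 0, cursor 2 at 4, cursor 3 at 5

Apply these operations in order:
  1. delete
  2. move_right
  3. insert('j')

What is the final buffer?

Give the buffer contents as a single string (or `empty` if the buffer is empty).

Answer: ijnksjj

Derivation:
After op 1 (delete): buffer="inks" (len 4), cursors c1@0 c2@3 c3@3, authorship ....
After op 2 (move_right): buffer="inks" (len 4), cursors c1@1 c2@4 c3@4, authorship ....
After op 3 (insert('j')): buffer="ijnksjj" (len 7), cursors c1@2 c2@7 c3@7, authorship .1...23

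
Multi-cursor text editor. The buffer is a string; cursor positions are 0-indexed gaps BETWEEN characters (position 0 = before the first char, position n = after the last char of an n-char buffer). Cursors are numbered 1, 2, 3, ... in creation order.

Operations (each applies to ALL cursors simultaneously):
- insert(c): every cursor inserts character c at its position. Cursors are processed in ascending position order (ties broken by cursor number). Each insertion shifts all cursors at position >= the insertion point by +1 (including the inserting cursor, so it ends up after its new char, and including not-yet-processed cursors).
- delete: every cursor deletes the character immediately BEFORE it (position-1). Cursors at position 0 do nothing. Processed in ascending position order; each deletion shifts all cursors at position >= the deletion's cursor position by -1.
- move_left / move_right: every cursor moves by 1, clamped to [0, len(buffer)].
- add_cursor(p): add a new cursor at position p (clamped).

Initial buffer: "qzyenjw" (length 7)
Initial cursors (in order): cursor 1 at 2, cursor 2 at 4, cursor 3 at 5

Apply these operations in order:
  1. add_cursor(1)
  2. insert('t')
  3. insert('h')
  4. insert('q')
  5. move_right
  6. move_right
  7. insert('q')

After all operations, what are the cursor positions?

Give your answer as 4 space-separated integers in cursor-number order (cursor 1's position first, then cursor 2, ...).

Answer: 12 18 23 7

Derivation:
After op 1 (add_cursor(1)): buffer="qzyenjw" (len 7), cursors c4@1 c1@2 c2@4 c3@5, authorship .......
After op 2 (insert('t')): buffer="qtztyetntjw" (len 11), cursors c4@2 c1@4 c2@7 c3@9, authorship .4.1..2.3..
After op 3 (insert('h')): buffer="qthzthyethnthjw" (len 15), cursors c4@3 c1@6 c2@10 c3@13, authorship .44.11..22.33..
After op 4 (insert('q')): buffer="qthqzthqyethqnthqjw" (len 19), cursors c4@4 c1@8 c2@13 c3@17, authorship .444.111..222.333..
After op 5 (move_right): buffer="qthqzthqyethqnthqjw" (len 19), cursors c4@5 c1@9 c2@14 c3@18, authorship .444.111..222.333..
After op 6 (move_right): buffer="qthqzthqyethqnthqjw" (len 19), cursors c4@6 c1@10 c2@15 c3@19, authorship .444.111..222.333..
After op 7 (insert('q')): buffer="qthqztqhqyeqthqntqhqjwq" (len 23), cursors c4@7 c1@12 c2@18 c3@23, authorship .444.1411..1222.3233..3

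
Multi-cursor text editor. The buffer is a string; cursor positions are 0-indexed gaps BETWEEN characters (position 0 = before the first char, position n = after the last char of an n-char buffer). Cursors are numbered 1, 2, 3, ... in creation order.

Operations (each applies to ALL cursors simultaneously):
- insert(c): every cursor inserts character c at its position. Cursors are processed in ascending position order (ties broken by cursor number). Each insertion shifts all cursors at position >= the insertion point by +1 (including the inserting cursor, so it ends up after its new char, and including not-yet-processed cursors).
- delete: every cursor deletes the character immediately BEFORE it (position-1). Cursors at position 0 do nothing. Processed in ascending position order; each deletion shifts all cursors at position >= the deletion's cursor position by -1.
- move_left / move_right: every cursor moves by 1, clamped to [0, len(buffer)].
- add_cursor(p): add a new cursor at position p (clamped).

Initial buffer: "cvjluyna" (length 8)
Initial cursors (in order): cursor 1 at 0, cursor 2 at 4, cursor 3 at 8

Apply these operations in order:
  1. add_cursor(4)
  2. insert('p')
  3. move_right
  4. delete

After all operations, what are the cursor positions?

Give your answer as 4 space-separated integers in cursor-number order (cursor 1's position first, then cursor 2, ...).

After op 1 (add_cursor(4)): buffer="cvjluyna" (len 8), cursors c1@0 c2@4 c4@4 c3@8, authorship ........
After op 2 (insert('p')): buffer="pcvjlppuynap" (len 12), cursors c1@1 c2@7 c4@7 c3@12, authorship 1....24....3
After op 3 (move_right): buffer="pcvjlppuynap" (len 12), cursors c1@2 c2@8 c4@8 c3@12, authorship 1....24....3
After op 4 (delete): buffer="pvjlpyna" (len 8), cursors c1@1 c2@5 c4@5 c3@8, authorship 1...2...

Answer: 1 5 8 5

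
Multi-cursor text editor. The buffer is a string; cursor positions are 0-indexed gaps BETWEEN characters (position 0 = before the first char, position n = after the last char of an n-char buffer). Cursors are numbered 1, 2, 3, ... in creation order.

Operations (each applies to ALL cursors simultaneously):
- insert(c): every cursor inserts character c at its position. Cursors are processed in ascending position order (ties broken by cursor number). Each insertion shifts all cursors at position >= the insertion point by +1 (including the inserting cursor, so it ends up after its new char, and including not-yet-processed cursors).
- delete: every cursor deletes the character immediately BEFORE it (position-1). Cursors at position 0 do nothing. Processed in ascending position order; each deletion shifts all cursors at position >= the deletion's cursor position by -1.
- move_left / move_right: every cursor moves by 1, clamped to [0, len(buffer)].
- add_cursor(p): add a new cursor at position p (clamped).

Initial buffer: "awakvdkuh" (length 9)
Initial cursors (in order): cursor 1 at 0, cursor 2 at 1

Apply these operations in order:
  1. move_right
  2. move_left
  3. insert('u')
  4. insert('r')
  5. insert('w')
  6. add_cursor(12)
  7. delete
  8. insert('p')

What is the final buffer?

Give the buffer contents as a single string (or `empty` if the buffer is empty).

After op 1 (move_right): buffer="awakvdkuh" (len 9), cursors c1@1 c2@2, authorship .........
After op 2 (move_left): buffer="awakvdkuh" (len 9), cursors c1@0 c2@1, authorship .........
After op 3 (insert('u')): buffer="uauwakvdkuh" (len 11), cursors c1@1 c2@3, authorship 1.2........
After op 4 (insert('r')): buffer="uraurwakvdkuh" (len 13), cursors c1@2 c2@5, authorship 11.22........
After op 5 (insert('w')): buffer="urwaurwwakvdkuh" (len 15), cursors c1@3 c2@7, authorship 111.222........
After op 6 (add_cursor(12)): buffer="urwaurwwakvdkuh" (len 15), cursors c1@3 c2@7 c3@12, authorship 111.222........
After op 7 (delete): buffer="uraurwakvkuh" (len 12), cursors c1@2 c2@5 c3@9, authorship 11.22.......
After op 8 (insert('p')): buffer="urpaurpwakvpkuh" (len 15), cursors c1@3 c2@7 c3@12, authorship 111.222....3...

Answer: urpaurpwakvpkuh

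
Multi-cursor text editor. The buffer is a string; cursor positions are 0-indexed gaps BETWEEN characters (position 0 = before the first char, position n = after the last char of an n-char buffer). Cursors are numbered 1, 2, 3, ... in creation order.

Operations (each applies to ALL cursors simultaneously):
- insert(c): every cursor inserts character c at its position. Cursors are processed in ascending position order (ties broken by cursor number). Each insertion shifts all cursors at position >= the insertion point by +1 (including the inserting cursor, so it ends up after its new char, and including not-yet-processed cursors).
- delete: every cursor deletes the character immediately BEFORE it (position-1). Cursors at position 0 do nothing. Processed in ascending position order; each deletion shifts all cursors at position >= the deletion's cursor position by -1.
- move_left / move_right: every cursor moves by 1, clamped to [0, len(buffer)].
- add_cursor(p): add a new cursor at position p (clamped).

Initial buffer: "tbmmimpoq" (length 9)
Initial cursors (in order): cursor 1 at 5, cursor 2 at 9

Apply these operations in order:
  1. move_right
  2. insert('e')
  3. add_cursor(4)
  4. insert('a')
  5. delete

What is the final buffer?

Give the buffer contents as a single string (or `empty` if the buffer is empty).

After op 1 (move_right): buffer="tbmmimpoq" (len 9), cursors c1@6 c2@9, authorship .........
After op 2 (insert('e')): buffer="tbmmimepoqe" (len 11), cursors c1@7 c2@11, authorship ......1...2
After op 3 (add_cursor(4)): buffer="tbmmimepoqe" (len 11), cursors c3@4 c1@7 c2@11, authorship ......1...2
After op 4 (insert('a')): buffer="tbmmaimeapoqea" (len 14), cursors c3@5 c1@9 c2@14, authorship ....3..11...22
After op 5 (delete): buffer="tbmmimepoqe" (len 11), cursors c3@4 c1@7 c2@11, authorship ......1...2

Answer: tbmmimepoqe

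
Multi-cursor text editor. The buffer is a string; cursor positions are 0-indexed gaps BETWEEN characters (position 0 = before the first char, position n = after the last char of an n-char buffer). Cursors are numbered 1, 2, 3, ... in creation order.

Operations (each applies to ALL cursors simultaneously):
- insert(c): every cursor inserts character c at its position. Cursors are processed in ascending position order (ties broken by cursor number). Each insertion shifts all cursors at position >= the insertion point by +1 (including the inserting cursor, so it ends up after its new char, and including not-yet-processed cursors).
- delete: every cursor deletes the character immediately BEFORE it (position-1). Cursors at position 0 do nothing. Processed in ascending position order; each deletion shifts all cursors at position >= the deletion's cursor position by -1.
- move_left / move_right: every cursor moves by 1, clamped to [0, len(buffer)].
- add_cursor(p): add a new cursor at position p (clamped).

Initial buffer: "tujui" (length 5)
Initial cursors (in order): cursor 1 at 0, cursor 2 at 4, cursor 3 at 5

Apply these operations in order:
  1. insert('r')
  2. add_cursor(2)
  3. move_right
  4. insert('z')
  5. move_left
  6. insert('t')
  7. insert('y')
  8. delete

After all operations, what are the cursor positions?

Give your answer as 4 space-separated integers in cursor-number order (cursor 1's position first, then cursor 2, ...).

After op 1 (insert('r')): buffer="rtujurir" (len 8), cursors c1@1 c2@6 c3@8, authorship 1....2.3
After op 2 (add_cursor(2)): buffer="rtujurir" (len 8), cursors c1@1 c4@2 c2@6 c3@8, authorship 1....2.3
After op 3 (move_right): buffer="rtujurir" (len 8), cursors c1@2 c4@3 c2@7 c3@8, authorship 1....2.3
After op 4 (insert('z')): buffer="rtzuzjurizrz" (len 12), cursors c1@3 c4@5 c2@10 c3@12, authorship 1.1.4..2.233
After op 5 (move_left): buffer="rtzuzjurizrz" (len 12), cursors c1@2 c4@4 c2@9 c3@11, authorship 1.1.4..2.233
After op 6 (insert('t')): buffer="rttzutzjuritzrtz" (len 16), cursors c1@3 c4@6 c2@12 c3@15, authorship 1.11.44..2.22333
After op 7 (insert('y')): buffer="rttyzutyzjurityzrtyz" (len 20), cursors c1@4 c4@8 c2@15 c3@19, authorship 1.111.444..2.2223333
After op 8 (delete): buffer="rttzutzjuritzrtz" (len 16), cursors c1@3 c4@6 c2@12 c3@15, authorship 1.11.44..2.22333

Answer: 3 12 15 6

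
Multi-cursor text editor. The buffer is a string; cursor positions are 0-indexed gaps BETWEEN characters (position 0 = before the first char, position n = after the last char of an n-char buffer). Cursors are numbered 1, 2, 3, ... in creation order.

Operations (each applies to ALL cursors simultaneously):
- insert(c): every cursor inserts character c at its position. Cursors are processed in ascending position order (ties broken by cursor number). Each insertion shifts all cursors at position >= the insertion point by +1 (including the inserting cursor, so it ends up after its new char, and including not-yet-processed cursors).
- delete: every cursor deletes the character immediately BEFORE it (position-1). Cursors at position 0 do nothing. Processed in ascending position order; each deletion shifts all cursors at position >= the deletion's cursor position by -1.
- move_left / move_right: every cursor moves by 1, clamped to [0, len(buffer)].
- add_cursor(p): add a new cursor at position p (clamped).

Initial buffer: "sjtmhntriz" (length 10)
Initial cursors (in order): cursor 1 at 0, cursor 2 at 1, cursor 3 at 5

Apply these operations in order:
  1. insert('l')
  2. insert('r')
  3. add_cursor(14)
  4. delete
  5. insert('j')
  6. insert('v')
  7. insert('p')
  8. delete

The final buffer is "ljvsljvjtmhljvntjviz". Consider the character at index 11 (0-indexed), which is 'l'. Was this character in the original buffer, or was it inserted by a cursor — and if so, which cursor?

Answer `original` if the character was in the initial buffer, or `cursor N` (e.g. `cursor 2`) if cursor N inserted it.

After op 1 (insert('l')): buffer="lsljtmhlntriz" (len 13), cursors c1@1 c2@3 c3@8, authorship 1.2....3.....
After op 2 (insert('r')): buffer="lrslrjtmhlrntriz" (len 16), cursors c1@2 c2@5 c3@11, authorship 11.22....33.....
After op 3 (add_cursor(14)): buffer="lrslrjtmhlrntriz" (len 16), cursors c1@2 c2@5 c3@11 c4@14, authorship 11.22....33.....
After op 4 (delete): buffer="lsljtmhlntiz" (len 12), cursors c1@1 c2@3 c3@8 c4@10, authorship 1.2....3....
After op 5 (insert('j')): buffer="ljsljjtmhljntjiz" (len 16), cursors c1@2 c2@5 c3@11 c4@14, authorship 11.22....33..4..
After op 6 (insert('v')): buffer="ljvsljvjtmhljvntjviz" (len 20), cursors c1@3 c2@7 c3@14 c4@18, authorship 111.222....333..44..
After op 7 (insert('p')): buffer="ljvpsljvpjtmhljvpntjvpiz" (len 24), cursors c1@4 c2@9 c3@17 c4@22, authorship 1111.2222....3333..444..
After op 8 (delete): buffer="ljvsljvjtmhljvntjviz" (len 20), cursors c1@3 c2@7 c3@14 c4@18, authorship 111.222....333..44..
Authorship (.=original, N=cursor N): 1 1 1 . 2 2 2 . . . . 3 3 3 . . 4 4 . .
Index 11: author = 3

Answer: cursor 3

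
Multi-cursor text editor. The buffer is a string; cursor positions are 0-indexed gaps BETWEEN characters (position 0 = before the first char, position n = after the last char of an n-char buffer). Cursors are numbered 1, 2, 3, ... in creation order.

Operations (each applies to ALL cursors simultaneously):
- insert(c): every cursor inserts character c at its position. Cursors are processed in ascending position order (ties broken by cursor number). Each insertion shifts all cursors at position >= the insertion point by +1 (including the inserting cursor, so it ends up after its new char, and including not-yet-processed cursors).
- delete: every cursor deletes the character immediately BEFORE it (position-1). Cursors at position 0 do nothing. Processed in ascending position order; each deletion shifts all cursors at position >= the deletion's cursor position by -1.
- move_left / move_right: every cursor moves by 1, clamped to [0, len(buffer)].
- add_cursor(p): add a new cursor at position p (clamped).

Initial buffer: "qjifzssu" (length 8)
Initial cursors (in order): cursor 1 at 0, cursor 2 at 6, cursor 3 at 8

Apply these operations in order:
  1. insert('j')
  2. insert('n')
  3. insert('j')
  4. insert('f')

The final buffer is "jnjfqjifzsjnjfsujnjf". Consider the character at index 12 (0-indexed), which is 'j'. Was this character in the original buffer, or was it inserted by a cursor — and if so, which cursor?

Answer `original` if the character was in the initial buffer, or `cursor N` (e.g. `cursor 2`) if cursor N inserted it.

After op 1 (insert('j')): buffer="jqjifzsjsuj" (len 11), cursors c1@1 c2@8 c3@11, authorship 1......2..3
After op 2 (insert('n')): buffer="jnqjifzsjnsujn" (len 14), cursors c1@2 c2@10 c3@14, authorship 11......22..33
After op 3 (insert('j')): buffer="jnjqjifzsjnjsujnj" (len 17), cursors c1@3 c2@12 c3@17, authorship 111......222..333
After op 4 (insert('f')): buffer="jnjfqjifzsjnjfsujnjf" (len 20), cursors c1@4 c2@14 c3@20, authorship 1111......2222..3333
Authorship (.=original, N=cursor N): 1 1 1 1 . . . . . . 2 2 2 2 . . 3 3 3 3
Index 12: author = 2

Answer: cursor 2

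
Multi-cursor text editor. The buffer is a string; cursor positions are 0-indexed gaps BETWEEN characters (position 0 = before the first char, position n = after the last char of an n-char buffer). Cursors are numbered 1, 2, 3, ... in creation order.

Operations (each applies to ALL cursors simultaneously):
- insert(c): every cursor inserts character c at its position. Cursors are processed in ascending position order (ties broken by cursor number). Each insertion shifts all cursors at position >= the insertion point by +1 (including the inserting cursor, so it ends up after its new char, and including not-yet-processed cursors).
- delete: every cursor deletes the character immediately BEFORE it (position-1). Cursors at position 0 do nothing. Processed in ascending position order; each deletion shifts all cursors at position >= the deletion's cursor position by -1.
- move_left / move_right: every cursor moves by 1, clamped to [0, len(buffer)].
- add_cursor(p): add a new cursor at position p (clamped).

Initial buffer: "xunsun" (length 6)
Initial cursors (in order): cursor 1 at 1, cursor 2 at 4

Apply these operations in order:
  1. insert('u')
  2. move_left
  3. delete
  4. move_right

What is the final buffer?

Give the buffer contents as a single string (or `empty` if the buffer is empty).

After op 1 (insert('u')): buffer="xuunsuun" (len 8), cursors c1@2 c2@6, authorship .1...2..
After op 2 (move_left): buffer="xuunsuun" (len 8), cursors c1@1 c2@5, authorship .1...2..
After op 3 (delete): buffer="uunuun" (len 6), cursors c1@0 c2@3, authorship 1..2..
After op 4 (move_right): buffer="uunuun" (len 6), cursors c1@1 c2@4, authorship 1..2..

Answer: uunuun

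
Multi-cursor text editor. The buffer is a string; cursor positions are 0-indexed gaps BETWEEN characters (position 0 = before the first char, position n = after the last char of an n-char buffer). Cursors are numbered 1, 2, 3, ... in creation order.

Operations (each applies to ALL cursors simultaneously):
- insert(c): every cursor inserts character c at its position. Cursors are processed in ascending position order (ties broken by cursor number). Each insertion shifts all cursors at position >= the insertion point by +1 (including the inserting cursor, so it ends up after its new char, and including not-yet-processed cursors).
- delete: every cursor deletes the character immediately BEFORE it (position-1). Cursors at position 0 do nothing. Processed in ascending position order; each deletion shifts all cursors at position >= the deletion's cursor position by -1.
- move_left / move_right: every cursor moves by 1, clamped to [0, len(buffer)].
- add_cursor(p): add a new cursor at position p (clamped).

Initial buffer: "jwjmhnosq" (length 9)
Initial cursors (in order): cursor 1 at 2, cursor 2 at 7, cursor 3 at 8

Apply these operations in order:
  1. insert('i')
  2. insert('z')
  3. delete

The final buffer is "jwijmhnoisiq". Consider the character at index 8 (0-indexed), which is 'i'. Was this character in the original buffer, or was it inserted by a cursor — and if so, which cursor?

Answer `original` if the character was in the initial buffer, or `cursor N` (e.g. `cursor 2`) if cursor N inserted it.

After op 1 (insert('i')): buffer="jwijmhnoisiq" (len 12), cursors c1@3 c2@9 c3@11, authorship ..1.....2.3.
After op 2 (insert('z')): buffer="jwizjmhnoizsizq" (len 15), cursors c1@4 c2@11 c3@14, authorship ..11.....22.33.
After op 3 (delete): buffer="jwijmhnoisiq" (len 12), cursors c1@3 c2@9 c3@11, authorship ..1.....2.3.
Authorship (.=original, N=cursor N): . . 1 . . . . . 2 . 3 .
Index 8: author = 2

Answer: cursor 2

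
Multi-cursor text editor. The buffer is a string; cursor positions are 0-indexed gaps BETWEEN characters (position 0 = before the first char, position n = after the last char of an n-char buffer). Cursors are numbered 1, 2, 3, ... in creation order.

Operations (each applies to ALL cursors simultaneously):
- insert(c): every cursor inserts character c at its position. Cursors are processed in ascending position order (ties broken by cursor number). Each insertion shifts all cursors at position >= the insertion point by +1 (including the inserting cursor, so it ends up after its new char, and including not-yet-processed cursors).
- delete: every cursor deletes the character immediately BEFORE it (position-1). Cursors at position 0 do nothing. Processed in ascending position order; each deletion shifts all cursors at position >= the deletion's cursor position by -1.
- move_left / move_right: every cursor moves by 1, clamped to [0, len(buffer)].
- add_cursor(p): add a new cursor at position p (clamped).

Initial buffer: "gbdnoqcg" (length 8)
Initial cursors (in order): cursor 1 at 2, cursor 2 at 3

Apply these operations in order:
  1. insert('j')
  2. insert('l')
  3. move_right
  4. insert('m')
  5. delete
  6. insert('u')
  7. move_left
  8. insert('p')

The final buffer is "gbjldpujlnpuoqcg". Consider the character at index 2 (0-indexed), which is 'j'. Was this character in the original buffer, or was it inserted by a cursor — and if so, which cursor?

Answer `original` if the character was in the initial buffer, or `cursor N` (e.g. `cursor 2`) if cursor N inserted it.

After op 1 (insert('j')): buffer="gbjdjnoqcg" (len 10), cursors c1@3 c2@5, authorship ..1.2.....
After op 2 (insert('l')): buffer="gbjldjlnoqcg" (len 12), cursors c1@4 c2@7, authorship ..11.22.....
After op 3 (move_right): buffer="gbjldjlnoqcg" (len 12), cursors c1@5 c2@8, authorship ..11.22.....
After op 4 (insert('m')): buffer="gbjldmjlnmoqcg" (len 14), cursors c1@6 c2@10, authorship ..11.122.2....
After op 5 (delete): buffer="gbjldjlnoqcg" (len 12), cursors c1@5 c2@8, authorship ..11.22.....
After op 6 (insert('u')): buffer="gbjldujlnuoqcg" (len 14), cursors c1@6 c2@10, authorship ..11.122.2....
After op 7 (move_left): buffer="gbjldujlnuoqcg" (len 14), cursors c1@5 c2@9, authorship ..11.122.2....
After op 8 (insert('p')): buffer="gbjldpujlnpuoqcg" (len 16), cursors c1@6 c2@11, authorship ..11.1122.22....
Authorship (.=original, N=cursor N): . . 1 1 . 1 1 2 2 . 2 2 . . . .
Index 2: author = 1

Answer: cursor 1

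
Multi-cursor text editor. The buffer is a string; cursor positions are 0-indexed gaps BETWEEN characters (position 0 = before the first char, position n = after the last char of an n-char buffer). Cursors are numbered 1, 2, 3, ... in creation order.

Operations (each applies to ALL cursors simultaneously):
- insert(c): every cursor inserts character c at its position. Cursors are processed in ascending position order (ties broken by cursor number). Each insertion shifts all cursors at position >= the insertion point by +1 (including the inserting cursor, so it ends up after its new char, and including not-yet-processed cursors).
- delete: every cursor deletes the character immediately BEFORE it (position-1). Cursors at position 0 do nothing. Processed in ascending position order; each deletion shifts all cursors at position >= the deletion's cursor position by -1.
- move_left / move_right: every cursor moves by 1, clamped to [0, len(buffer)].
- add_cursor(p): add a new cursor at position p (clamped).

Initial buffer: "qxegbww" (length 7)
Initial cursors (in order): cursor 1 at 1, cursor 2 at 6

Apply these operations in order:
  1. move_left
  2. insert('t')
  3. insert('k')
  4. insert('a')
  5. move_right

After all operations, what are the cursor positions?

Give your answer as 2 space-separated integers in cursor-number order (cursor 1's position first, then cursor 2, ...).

After op 1 (move_left): buffer="qxegbww" (len 7), cursors c1@0 c2@5, authorship .......
After op 2 (insert('t')): buffer="tqxegbtww" (len 9), cursors c1@1 c2@7, authorship 1.....2..
After op 3 (insert('k')): buffer="tkqxegbtkww" (len 11), cursors c1@2 c2@9, authorship 11.....22..
After op 4 (insert('a')): buffer="tkaqxegbtkaww" (len 13), cursors c1@3 c2@11, authorship 111.....222..
After op 5 (move_right): buffer="tkaqxegbtkaww" (len 13), cursors c1@4 c2@12, authorship 111.....222..

Answer: 4 12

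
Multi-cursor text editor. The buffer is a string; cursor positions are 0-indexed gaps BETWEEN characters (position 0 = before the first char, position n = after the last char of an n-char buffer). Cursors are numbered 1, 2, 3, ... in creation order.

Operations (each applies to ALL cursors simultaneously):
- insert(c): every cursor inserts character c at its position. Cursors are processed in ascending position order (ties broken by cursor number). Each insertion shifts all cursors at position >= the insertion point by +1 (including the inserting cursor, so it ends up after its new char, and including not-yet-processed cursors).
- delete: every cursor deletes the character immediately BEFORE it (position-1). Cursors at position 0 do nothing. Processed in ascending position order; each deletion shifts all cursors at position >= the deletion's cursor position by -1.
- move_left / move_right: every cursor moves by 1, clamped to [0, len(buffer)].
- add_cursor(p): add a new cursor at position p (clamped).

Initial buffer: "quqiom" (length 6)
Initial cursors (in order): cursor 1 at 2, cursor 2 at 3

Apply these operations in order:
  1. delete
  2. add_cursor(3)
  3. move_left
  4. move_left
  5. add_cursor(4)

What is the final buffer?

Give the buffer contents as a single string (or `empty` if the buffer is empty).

After op 1 (delete): buffer="qiom" (len 4), cursors c1@1 c2@1, authorship ....
After op 2 (add_cursor(3)): buffer="qiom" (len 4), cursors c1@1 c2@1 c3@3, authorship ....
After op 3 (move_left): buffer="qiom" (len 4), cursors c1@0 c2@0 c3@2, authorship ....
After op 4 (move_left): buffer="qiom" (len 4), cursors c1@0 c2@0 c3@1, authorship ....
After op 5 (add_cursor(4)): buffer="qiom" (len 4), cursors c1@0 c2@0 c3@1 c4@4, authorship ....

Answer: qiom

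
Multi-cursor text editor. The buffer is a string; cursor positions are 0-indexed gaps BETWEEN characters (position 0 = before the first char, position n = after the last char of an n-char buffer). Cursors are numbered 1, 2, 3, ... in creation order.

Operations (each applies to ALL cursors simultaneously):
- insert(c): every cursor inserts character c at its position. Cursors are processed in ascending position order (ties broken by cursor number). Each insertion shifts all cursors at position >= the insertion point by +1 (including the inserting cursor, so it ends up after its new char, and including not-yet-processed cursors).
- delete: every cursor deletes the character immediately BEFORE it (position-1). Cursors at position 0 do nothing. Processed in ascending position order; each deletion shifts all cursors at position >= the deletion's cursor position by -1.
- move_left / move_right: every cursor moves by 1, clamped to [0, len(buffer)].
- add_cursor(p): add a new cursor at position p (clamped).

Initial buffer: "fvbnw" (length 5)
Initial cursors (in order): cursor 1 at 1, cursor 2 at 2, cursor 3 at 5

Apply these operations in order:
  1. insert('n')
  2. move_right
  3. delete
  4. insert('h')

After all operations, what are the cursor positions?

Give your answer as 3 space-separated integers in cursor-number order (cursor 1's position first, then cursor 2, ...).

Answer: 3 5 8

Derivation:
After op 1 (insert('n')): buffer="fnvnbnwn" (len 8), cursors c1@2 c2@4 c3@8, authorship .1.2...3
After op 2 (move_right): buffer="fnvnbnwn" (len 8), cursors c1@3 c2@5 c3@8, authorship .1.2...3
After op 3 (delete): buffer="fnnnw" (len 5), cursors c1@2 c2@3 c3@5, authorship .12..
After op 4 (insert('h')): buffer="fnhnhnwh" (len 8), cursors c1@3 c2@5 c3@8, authorship .1122..3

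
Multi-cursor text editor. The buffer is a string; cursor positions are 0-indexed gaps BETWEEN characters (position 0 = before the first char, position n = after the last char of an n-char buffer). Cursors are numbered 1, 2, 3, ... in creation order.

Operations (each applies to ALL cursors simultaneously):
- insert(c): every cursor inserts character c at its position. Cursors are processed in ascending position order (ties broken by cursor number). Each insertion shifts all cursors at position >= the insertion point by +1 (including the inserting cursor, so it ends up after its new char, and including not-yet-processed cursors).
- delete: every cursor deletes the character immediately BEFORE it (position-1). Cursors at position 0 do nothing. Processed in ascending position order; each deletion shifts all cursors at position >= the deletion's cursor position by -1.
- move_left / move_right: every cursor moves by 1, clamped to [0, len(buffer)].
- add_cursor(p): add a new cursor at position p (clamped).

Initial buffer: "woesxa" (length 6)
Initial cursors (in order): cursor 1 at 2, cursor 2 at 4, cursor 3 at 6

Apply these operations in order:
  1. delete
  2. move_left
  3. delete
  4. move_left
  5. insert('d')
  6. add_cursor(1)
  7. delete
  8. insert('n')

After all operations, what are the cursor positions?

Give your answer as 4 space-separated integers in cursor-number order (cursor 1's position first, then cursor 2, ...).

Answer: 4 4 4 4

Derivation:
After op 1 (delete): buffer="wex" (len 3), cursors c1@1 c2@2 c3@3, authorship ...
After op 2 (move_left): buffer="wex" (len 3), cursors c1@0 c2@1 c3@2, authorship ...
After op 3 (delete): buffer="x" (len 1), cursors c1@0 c2@0 c3@0, authorship .
After op 4 (move_left): buffer="x" (len 1), cursors c1@0 c2@0 c3@0, authorship .
After op 5 (insert('d')): buffer="dddx" (len 4), cursors c1@3 c2@3 c3@3, authorship 123.
After op 6 (add_cursor(1)): buffer="dddx" (len 4), cursors c4@1 c1@3 c2@3 c3@3, authorship 123.
After op 7 (delete): buffer="x" (len 1), cursors c1@0 c2@0 c3@0 c4@0, authorship .
After op 8 (insert('n')): buffer="nnnnx" (len 5), cursors c1@4 c2@4 c3@4 c4@4, authorship 1234.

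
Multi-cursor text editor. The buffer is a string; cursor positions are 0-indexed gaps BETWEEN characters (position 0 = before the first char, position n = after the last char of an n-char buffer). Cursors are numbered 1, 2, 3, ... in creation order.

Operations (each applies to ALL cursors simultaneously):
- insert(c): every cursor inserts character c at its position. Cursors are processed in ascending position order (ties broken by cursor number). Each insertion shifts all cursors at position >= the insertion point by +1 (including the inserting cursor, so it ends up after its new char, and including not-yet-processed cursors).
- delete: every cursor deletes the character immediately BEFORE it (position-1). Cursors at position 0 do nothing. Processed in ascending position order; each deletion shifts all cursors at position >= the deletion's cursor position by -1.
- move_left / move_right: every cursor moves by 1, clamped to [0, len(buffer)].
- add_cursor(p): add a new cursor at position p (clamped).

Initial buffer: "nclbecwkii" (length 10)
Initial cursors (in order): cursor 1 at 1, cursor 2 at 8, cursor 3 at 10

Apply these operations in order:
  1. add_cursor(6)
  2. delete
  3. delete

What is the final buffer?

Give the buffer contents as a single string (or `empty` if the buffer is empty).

Answer: clb

Derivation:
After op 1 (add_cursor(6)): buffer="nclbecwkii" (len 10), cursors c1@1 c4@6 c2@8 c3@10, authorship ..........
After op 2 (delete): buffer="clbewi" (len 6), cursors c1@0 c4@4 c2@5 c3@6, authorship ......
After op 3 (delete): buffer="clb" (len 3), cursors c1@0 c2@3 c3@3 c4@3, authorship ...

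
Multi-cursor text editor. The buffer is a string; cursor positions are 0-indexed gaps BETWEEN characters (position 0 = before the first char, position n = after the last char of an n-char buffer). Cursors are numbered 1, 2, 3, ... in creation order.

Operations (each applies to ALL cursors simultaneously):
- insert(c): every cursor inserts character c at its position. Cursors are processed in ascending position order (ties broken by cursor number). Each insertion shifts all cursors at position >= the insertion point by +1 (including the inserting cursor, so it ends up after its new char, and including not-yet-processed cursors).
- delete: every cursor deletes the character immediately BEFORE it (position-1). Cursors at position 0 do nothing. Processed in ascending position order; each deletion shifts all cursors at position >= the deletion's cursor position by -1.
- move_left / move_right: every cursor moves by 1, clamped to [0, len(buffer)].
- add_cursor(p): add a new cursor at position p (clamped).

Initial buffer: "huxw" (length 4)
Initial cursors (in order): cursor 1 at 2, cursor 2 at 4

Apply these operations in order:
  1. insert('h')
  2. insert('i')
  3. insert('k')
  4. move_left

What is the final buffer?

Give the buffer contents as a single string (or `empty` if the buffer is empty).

After op 1 (insert('h')): buffer="huhxwh" (len 6), cursors c1@3 c2@6, authorship ..1..2
After op 2 (insert('i')): buffer="huhixwhi" (len 8), cursors c1@4 c2@8, authorship ..11..22
After op 3 (insert('k')): buffer="huhikxwhik" (len 10), cursors c1@5 c2@10, authorship ..111..222
After op 4 (move_left): buffer="huhikxwhik" (len 10), cursors c1@4 c2@9, authorship ..111..222

Answer: huhikxwhik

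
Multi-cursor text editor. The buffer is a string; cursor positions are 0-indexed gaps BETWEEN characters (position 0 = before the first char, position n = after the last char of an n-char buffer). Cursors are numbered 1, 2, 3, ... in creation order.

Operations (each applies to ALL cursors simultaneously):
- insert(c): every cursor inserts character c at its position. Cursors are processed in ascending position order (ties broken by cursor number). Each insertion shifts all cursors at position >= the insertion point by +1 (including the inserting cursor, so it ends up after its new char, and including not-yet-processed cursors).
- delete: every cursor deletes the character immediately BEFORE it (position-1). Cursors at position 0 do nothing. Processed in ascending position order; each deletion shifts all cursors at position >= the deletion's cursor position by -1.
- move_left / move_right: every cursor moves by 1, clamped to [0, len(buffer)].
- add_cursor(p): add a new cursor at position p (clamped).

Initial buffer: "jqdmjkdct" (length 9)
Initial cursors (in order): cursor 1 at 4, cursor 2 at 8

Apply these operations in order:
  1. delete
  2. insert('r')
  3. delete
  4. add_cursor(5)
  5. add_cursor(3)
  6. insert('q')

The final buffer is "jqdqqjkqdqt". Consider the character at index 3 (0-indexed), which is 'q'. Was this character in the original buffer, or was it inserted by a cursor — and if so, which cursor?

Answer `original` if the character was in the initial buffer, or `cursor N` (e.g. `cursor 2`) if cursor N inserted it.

Answer: cursor 1

Derivation:
After op 1 (delete): buffer="jqdjkdt" (len 7), cursors c1@3 c2@6, authorship .......
After op 2 (insert('r')): buffer="jqdrjkdrt" (len 9), cursors c1@4 c2@8, authorship ...1...2.
After op 3 (delete): buffer="jqdjkdt" (len 7), cursors c1@3 c2@6, authorship .......
After op 4 (add_cursor(5)): buffer="jqdjkdt" (len 7), cursors c1@3 c3@5 c2@6, authorship .......
After op 5 (add_cursor(3)): buffer="jqdjkdt" (len 7), cursors c1@3 c4@3 c3@5 c2@6, authorship .......
After op 6 (insert('q')): buffer="jqdqqjkqdqt" (len 11), cursors c1@5 c4@5 c3@8 c2@10, authorship ...14..3.2.
Authorship (.=original, N=cursor N): . . . 1 4 . . 3 . 2 .
Index 3: author = 1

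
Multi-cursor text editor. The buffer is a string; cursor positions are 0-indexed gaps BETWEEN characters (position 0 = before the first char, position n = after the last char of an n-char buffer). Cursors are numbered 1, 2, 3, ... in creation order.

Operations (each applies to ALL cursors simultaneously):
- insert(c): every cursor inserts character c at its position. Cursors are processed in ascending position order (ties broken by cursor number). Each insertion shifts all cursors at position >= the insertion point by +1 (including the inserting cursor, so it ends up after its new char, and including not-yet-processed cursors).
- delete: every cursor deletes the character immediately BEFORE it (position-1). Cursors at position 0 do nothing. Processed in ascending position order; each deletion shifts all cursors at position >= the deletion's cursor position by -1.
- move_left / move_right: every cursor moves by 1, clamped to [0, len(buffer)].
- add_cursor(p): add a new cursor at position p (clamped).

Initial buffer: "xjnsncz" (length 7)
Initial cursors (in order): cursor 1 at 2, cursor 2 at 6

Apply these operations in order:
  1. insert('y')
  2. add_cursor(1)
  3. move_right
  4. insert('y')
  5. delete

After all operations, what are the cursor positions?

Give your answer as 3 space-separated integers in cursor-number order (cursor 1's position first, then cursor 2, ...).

Answer: 4 9 2

Derivation:
After op 1 (insert('y')): buffer="xjynsncyz" (len 9), cursors c1@3 c2@8, authorship ..1....2.
After op 2 (add_cursor(1)): buffer="xjynsncyz" (len 9), cursors c3@1 c1@3 c2@8, authorship ..1....2.
After op 3 (move_right): buffer="xjynsncyz" (len 9), cursors c3@2 c1@4 c2@9, authorship ..1....2.
After op 4 (insert('y')): buffer="xjyynysncyzy" (len 12), cursors c3@3 c1@6 c2@12, authorship ..31.1...2.2
After op 5 (delete): buffer="xjynsncyz" (len 9), cursors c3@2 c1@4 c2@9, authorship ..1....2.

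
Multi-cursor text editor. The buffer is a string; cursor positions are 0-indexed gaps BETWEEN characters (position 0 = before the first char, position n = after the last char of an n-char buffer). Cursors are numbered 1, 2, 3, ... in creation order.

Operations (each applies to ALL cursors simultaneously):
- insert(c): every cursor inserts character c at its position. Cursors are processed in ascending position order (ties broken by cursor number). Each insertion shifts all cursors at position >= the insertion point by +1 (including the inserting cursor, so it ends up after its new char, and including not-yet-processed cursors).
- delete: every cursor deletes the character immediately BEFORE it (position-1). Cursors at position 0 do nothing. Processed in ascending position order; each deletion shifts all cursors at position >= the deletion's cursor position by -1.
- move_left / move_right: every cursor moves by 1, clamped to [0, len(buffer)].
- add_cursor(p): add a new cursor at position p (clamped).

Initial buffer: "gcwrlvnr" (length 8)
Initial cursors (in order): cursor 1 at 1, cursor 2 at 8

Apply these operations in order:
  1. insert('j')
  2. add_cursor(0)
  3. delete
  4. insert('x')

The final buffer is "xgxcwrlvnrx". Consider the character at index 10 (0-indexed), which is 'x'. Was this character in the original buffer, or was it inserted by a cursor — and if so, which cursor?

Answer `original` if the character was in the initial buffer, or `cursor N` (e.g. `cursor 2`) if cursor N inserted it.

Answer: cursor 2

Derivation:
After op 1 (insert('j')): buffer="gjcwrlvnrj" (len 10), cursors c1@2 c2@10, authorship .1.......2
After op 2 (add_cursor(0)): buffer="gjcwrlvnrj" (len 10), cursors c3@0 c1@2 c2@10, authorship .1.......2
After op 3 (delete): buffer="gcwrlvnr" (len 8), cursors c3@0 c1@1 c2@8, authorship ........
After op 4 (insert('x')): buffer="xgxcwrlvnrx" (len 11), cursors c3@1 c1@3 c2@11, authorship 3.1.......2
Authorship (.=original, N=cursor N): 3 . 1 . . . . . . . 2
Index 10: author = 2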